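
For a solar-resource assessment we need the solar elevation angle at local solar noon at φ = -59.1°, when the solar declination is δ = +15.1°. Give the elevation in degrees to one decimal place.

At local noon the hour angle is zero, so the zenith angle equals |φ − δ| = |-59.1° − (+15.100°)| = 74.200°.
Elevation = 90° − 74.200° = 15.8°.

15.8°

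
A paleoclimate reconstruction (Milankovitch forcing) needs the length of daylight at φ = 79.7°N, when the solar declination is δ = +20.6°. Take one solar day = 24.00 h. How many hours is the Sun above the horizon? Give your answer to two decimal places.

Sunrise equation: cos H₀ = −tan φ · tan δ = -2.0683 ≤ −1, so the Sun never sets (polar day) and H₀ = π.
Daylight = 2H₀/(2π) × 24.00 h = (3.1416/π) × 24.00 = 24.00 h.

24.00 h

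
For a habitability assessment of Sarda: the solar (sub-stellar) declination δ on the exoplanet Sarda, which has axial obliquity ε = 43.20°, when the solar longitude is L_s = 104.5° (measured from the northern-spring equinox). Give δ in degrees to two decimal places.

δ = +41.51°

sin δ = sin ε · sin L_s = sin 43.20° × sin 104.5° = 0.662743.
δ = arcsin(0.662743) = +41.51°.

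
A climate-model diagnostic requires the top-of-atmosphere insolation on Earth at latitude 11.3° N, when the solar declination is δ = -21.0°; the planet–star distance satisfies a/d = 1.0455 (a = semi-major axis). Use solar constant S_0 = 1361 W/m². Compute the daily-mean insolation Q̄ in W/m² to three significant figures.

cos h₀ = −tan(+11.3°) tan(-21.000°) = 0.0767, h₀ = 1.4940 rad.
Bracket: h₀ sin ϕ sin δ + cos ϕ cos δ sin h₀ = 1.4940×0.19595×-0.35837 + 0.98061×0.93358×0.99705 = -0.104913 + 0.912777 = 0.807864.
Inverse-square distance factor (a/d)² = 1.0455² = 1.093070.
Q̄ = (S_0/π) × 1.093070 × [bracket] = (1361/π) × 1.093070 × 0.807864 = 382.6 W/m².

Q̄ ≈ 383 W/m²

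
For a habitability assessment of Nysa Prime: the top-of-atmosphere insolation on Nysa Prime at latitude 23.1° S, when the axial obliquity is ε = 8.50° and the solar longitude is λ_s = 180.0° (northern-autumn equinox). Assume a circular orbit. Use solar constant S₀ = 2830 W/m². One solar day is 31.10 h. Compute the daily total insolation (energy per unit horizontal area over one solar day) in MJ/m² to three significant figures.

Solar declination: sin δ = sin ε · sin λ_s = sin 8.50° × sin 180.0° = 0.00000, so δ = +0.000°.
cos H₀ = −tan(-23.1°) tan(+0.000°) = 0.0000, H₀ = 1.5708 rad.
Bracket: H₀ sin φ sin δ + cos φ cos δ sin H₀ = 1.5708×-0.39234×0.00000 + 0.91982×1.00000×1.00000 = -0.000000 + 0.919820 = 0.919820.
Q̄ = (S₀/π) × [bracket] = (2830/π) × 0.919820 = 828.59 W/m².
Daily total = Q̄ × 31.10 h × 3600 s/h = 828.59 × 31.10 × 3600 / 10⁶ = 92.77 MJ/m².

92.8 MJ/m²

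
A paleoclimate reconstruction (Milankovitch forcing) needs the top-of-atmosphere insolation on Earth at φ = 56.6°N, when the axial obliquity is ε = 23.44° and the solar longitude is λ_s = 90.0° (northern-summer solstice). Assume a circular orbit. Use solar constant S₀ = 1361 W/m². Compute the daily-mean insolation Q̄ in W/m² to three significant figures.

Q̄ ≈ 494 W/m²

Solar declination: sin δ = sin ε · sin λ_s = sin 23.44° × sin 90.0° = 0.39779, so δ = +23.440°.
cos H₀ = −tan(+56.6°) tan(+23.440°) = -0.6575, H₀ = 2.2883 rad.
Bracket: H₀ sin φ sin δ + cos φ cos δ sin H₀ = 2.2883×0.83485×0.39779 + 0.55048×0.91748×0.75342 = 0.759933 + 0.380518 = 1.140451.
Q̄ = (S₀/π) × [bracket] = (1361/π) × 1.140451 = 494.1 W/m².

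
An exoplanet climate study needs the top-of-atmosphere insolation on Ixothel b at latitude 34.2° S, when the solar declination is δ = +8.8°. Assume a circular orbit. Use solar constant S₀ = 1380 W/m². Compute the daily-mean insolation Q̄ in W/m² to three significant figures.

Q̄ ≈ 302 W/m²

cos H₀ = −tan(-34.2°) tan(+8.800°) = 0.1052, H₀ = 1.4654 rad.
Bracket: H₀ sin φ sin δ + cos φ cos δ sin H₀ = 1.4654×-0.56208×0.15299 + 0.82708×0.98823×0.99445 = -0.126014 + 0.812809 = 0.686795.
Q̄ = (S₀/π) × [bracket] = (1380/π) × 0.686795 = 301.7 W/m².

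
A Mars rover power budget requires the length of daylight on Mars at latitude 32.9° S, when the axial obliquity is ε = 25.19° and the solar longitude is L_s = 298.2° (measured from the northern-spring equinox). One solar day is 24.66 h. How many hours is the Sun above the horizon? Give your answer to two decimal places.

14.41 h

Solar declination: sin δ = sin ε · sin L_s = sin 25.19° × sin 298.2° = -0.37510, so δ = -22.031°.
cos h₀ = −tan ϕ · tan δ = −tan(-32.9°) × tan(-22.031°) = -0.2618, so h₀ = 1.8357 rad = 105.18°.
Daylight = 2h₀/(2π) × 24.66 h = (1.8357/π) × 24.66 = 14.41 h.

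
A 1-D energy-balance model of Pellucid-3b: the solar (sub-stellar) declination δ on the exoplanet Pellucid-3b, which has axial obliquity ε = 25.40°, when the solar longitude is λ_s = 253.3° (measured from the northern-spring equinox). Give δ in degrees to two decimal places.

sin δ = sin ε · sin λ_s = sin 25.40° × sin 253.3° = -0.410844.
δ = arcsin(-0.410844) = -24.26°.

δ = -24.26°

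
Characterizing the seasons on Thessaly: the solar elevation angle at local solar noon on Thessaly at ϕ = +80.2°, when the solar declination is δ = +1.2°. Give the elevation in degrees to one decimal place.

At local noon the hour angle is zero, so the zenith angle equals |ϕ − δ| = |+80.2° − (+1.200°)| = 79.000°.
Elevation = 90° − 79.000° = 11.0°.

11.0°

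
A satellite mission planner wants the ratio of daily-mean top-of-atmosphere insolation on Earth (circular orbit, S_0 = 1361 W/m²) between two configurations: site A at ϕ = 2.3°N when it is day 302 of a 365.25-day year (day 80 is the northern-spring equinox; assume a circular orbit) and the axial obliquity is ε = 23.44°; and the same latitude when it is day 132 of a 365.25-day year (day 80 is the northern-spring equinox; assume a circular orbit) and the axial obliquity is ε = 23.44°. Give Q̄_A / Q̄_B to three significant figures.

— Configuration A (ϕ=+2.3°):
Solar longitude: L_s = 360° × (302 − 80)/365.25 = 218.809°.
sin δ = sin 23.44° × sin 218.809° = -0.24930, so δ = -14.436°.
cos h₀ = −tan(+2.3°) tan(-14.436°) = 0.0103, h₀ = 1.5605 rad.
Bracket: h₀ sin ϕ sin δ + cos ϕ cos δ sin h₀ = 1.5605×0.04013×-0.24930 + 0.99919×0.96843×0.99995 = -0.015612 + 0.967597 = 0.951985.
Q̄ = (S_0/π) × [bracket] = (1361/π) × 0.951985 = 412.42 W/m².
— Configuration B (ϕ=+2.3°):
Solar longitude: L_s = 360° × (132 − 80)/365.25 = 51.253°.
sin δ = sin 23.44° × sin 51.253° = 0.31024, so δ = +18.074°.
cos h₀ = −tan(+2.3°) tan(+18.074°) = -0.0131, h₀ = 1.5839 rad.
Bracket: h₀ sin ϕ sin δ + cos ϕ cos δ sin h₀ = 1.5839×0.04013×0.31024 + 0.99919×0.95066×0.99991 = 0.019719 + 0.949804 = 0.969523.
Q̄ = (S_0/π) × [bracket] = (1361/π) × 0.969523 = 420.02 W/m².
Ratio Q̄_A / Q̄_B = 412.42 / 420.02 = 0.9819.

Q̄_A / Q̄_B ≈ 0.982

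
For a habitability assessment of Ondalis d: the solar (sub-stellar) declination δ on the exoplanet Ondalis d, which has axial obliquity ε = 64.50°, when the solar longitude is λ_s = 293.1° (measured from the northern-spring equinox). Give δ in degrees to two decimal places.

sin δ = sin ε · sin λ_s = sin 64.50° × sin 293.1° = -0.830217.
δ = arcsin(-0.830217) = -56.12°.

δ = -56.12°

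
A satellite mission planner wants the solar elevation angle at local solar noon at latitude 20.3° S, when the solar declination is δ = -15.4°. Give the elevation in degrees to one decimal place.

At local noon the hour angle is zero, so the zenith angle equals |φ − δ| = |-20.3° − (-15.400°)| = 4.900°.
Elevation = 90° − 4.900° = 85.1°.

85.1°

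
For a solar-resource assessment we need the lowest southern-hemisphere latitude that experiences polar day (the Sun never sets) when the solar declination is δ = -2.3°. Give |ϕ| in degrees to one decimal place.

Polar day requires cos h₀ = −tan ϕ tan δ ≤ −1, i.e. tan ϕ tan δ ≥ 1.
The boundary is |tan ϕ| · |tan δ| = 1, so |ϕ| = 90° − |δ| = 90° − 2.3° = 87.7° in the southern hemisphere.

|ϕ| = 87.7°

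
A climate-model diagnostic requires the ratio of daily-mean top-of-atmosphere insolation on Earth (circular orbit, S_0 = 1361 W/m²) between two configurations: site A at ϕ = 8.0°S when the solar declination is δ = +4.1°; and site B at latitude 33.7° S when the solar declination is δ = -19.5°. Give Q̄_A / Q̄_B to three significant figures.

Q̄_A / Q̄_B ≈ 0.886

— Configuration A (ϕ=-8.0°):
cos h₀ = −tan(-8.0°) tan(+4.100°) = 0.0101, h₀ = 1.5607 rad.
Bracket: h₀ sin ϕ sin δ + cos ϕ cos δ sin h₀ = 1.5607×-0.13917×0.07150 + 0.99027×0.99744×0.99995 = -0.015530 + 0.987686 = 0.972156.
Q̄ = (S_0/π) × [bracket] = (1361/π) × 0.972156 = 421.16 W/m².
— Configuration B (ϕ=-33.7°):
cos h₀ = −tan(-33.7°) tan(-19.500°) = -0.2362, h₀ = 1.8092 rad.
Bracket: h₀ sin ϕ sin δ + cos ϕ cos δ sin h₀ = 1.8092×-0.55484×-0.33381 + 0.83195×0.94264×0.97171 = 0.335084 + 0.762043 = 1.097127.
Q̄ = (S_0/π) × [bracket] = (1361/π) × 1.097127 = 475.30 W/m².
Ratio Q̄_A / Q̄_B = 421.16 / 475.30 = 0.8861.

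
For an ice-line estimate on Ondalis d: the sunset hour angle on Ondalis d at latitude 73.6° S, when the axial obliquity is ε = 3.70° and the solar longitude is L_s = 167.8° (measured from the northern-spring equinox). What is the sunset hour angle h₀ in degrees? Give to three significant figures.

Solar declination: sin δ = sin ε · sin L_s = sin 3.70° × sin 167.8° = 0.01364, so δ = +0.781°.
cos h₀ = −tan ϕ · tan δ = −tan(-73.6°) × tan(+0.781°) = 0.0463, so h₀ = 1.5244 rad = 87.34°.

h₀ = 87.3°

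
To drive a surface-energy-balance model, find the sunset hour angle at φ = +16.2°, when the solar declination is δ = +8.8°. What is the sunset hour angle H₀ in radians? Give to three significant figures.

cos H₀ = −tan φ · tan δ = −tan(+16.2°) × tan(+8.800°) = -0.0450, so H₀ = 1.6158 rad = 92.58°.

H₀ = 1.62 rad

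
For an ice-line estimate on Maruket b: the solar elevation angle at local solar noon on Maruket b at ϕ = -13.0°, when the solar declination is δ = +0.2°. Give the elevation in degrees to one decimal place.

At local noon the hour angle is zero, so the zenith angle equals |ϕ − δ| = |-13.0° − (+0.200°)| = 13.200°.
Elevation = 90° − 13.200° = 76.8°.

76.8°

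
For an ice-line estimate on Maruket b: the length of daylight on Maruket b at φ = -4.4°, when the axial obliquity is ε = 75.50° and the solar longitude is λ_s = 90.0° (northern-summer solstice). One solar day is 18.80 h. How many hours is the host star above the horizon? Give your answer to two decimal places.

7.59 h

Solar declination: sin δ = sin ε · sin λ_s = sin 75.50° × sin 90.0° = 0.96815, so δ = +75.500°.
cos H₀ = −tan φ · tan δ = −tan(-4.4°) × tan(+75.500°) = 0.2975, so H₀ = 1.2687 rad = 72.69°.
Daylight = 2H₀/(2π) × 18.80 h = (1.2687/π) × 18.80 = 7.59 h.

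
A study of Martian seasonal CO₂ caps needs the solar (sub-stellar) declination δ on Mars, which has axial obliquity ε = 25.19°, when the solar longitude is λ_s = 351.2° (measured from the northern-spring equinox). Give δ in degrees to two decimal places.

δ = -3.73°

sin δ = sin ε · sin λ_s = sin 25.19° × sin 351.2° = -0.065114.
δ = arcsin(-0.065114) = -3.73°.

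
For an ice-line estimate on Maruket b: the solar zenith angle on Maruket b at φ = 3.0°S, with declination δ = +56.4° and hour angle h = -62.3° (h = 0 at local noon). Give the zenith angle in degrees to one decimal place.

cos θ_z = sin φ sin δ + cos φ cos δ cos h = -0.043592 + 0.256887 = 0.213295.
θ_z = arccos(0.213295) = 77.7°.

θ_z = 77.7°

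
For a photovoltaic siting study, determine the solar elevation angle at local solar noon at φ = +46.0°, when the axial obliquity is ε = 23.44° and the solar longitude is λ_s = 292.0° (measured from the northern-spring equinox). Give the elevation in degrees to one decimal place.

22.4°

Solar declination: sin δ = sin ε · sin λ_s = sin 23.44° × sin 292.0° = -0.36882, so δ = -21.643°.
At local noon the hour angle is zero, so the zenith angle equals |φ − δ| = |+46.0° − (-21.643°)| = 67.643°.
Elevation = 90° − 67.643° = 22.4°.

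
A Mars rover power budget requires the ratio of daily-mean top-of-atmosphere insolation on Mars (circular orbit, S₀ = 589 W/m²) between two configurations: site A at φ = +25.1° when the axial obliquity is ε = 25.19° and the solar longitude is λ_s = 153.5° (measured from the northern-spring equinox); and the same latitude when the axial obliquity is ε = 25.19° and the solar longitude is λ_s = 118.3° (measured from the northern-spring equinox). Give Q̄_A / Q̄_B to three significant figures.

Q̄_A / Q̄_B ≈ 0.923

— Configuration A (φ=+25.1°):
Solar declination: sin δ = sin ε · sin λ_s = sin 25.19° × sin 153.5° = 0.18991, so δ = +10.948°.
cos H₀ = −tan(+25.1°) tan(+10.948°) = -0.0906, H₀ = 1.6615 rad.
Bracket: H₀ sin φ sin δ + cos φ cos δ sin H₀ = 1.6615×0.42420×0.18991 + 0.90557×0.98180×0.99589 = 0.133850 + 0.885434 = 1.019284.
Q̄ = (S₀/π) × [bracket] = (589/π) × 1.019284 = 191.10 W/m².
— Configuration B (φ=+25.1°):
Solar declination: sin δ = sin ε · sin λ_s = sin 25.19° × sin 118.3° = 0.37475, so δ = +22.009°.
cos H₀ = −tan(+25.1°) tan(+22.009°) = -0.1893, H₀ = 1.7613 rad.
Bracket: H₀ sin φ sin δ + cos φ cos δ sin H₀ = 1.7613×0.42420×0.37475 + 0.90557×0.92713×0.98191 = 0.279992 + 0.824393 = 1.104385.
Q̄ = (S₀/π) × [bracket] = (589/π) × 1.104385 = 207.06 W/m².
Ratio Q̄_A / Q̄_B = 191.10 / 207.06 = 0.9229.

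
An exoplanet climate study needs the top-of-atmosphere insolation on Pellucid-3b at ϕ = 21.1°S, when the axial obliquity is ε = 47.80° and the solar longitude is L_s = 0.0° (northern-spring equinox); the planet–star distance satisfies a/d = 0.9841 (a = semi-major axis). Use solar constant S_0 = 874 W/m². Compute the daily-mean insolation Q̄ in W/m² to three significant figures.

Solar declination: sin δ = sin ε · sin L_s = sin 47.80° × sin 0.0° = 0.00000, so δ = +0.000°.
cos h₀ = −tan(-21.1°) tan(+0.000°) = 0.0000, h₀ = 1.5708 rad.
Bracket: h₀ sin ϕ sin δ + cos ϕ cos δ sin h₀ = 1.5708×-0.36000×0.00000 + 0.93295×1.00000×1.00000 = -0.000000 + 0.932950 = 0.932950.
Inverse-square distance factor (a/d)² = 0.9841² = 0.968453.
Q̄ = (S_0/π) × 0.968453 × [bracket] = (874/π) × 0.968453 × 0.932950 = 251.4 W/m².

Q̄ ≈ 251 W/m²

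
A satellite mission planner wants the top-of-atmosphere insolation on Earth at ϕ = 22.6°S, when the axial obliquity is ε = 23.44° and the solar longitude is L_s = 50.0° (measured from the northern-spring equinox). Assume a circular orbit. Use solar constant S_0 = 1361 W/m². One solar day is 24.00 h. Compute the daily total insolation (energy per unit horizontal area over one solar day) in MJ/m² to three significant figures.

Solar declination: sin δ = sin ε · sin L_s = sin 23.44° × sin 50.0° = 0.30472, so δ = +17.742°.
cos h₀ = −tan(-22.6°) tan(+17.742°) = 0.1332, h₀ = 1.4372 rad.
Bracket: h₀ sin ϕ sin δ + cos ϕ cos δ sin h₀ = 1.4372×-0.38430×0.30472 + 0.92321×0.95244×0.99109 = -0.168302 + 0.871468 = 0.703166.
Q̄ = (S_0/π) × [bracket] = (1361/π) × 0.703166 = 304.63 W/m².
Daily total = Q̄ × 24.00 h × 3600 s/h = 304.63 × 24.00 × 3600 / 10⁶ = 26.32 MJ/m².

26.3 MJ/m²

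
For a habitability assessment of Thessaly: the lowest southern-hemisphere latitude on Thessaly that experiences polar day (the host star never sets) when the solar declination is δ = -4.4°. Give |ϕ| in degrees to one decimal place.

Polar day requires cos h₀ = −tan ϕ tan δ ≤ −1, i.e. tan ϕ tan δ ≥ 1.
The boundary is |tan ϕ| · |tan δ| = 1, so |ϕ| = 90° − |δ| = 90° − 4.4° = 85.6° in the southern hemisphere.

|ϕ| = 85.6°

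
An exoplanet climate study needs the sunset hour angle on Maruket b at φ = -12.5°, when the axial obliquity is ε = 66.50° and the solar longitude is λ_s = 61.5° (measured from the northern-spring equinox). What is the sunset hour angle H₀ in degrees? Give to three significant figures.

Solar declination: sin δ = sin ε · sin λ_s = sin 66.50° × sin 61.5° = 0.80593, so δ = +53.700°.
cos H₀ = −tan φ · tan δ = −tan(-12.5°) × tan(+53.700°) = 0.3018, so H₀ = 1.2642 rad = 72.43°.

H₀ = 72.4°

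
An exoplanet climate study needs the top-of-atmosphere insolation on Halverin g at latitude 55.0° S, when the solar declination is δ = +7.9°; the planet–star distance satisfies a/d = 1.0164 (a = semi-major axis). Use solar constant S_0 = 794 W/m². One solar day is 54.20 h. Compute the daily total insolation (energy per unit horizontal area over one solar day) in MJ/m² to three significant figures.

20.5 MJ/m²

cos h₀ = −tan(-55.0°) tan(+7.900°) = 0.1982, h₀ = 1.3713 rad.
Bracket: h₀ sin ϕ sin δ + cos ϕ cos δ sin h₀ = 1.3713×-0.81915×0.13744 + 0.57358×0.99051×0.98017 = -0.154386 + 0.556871 = 0.402485.
Inverse-square distance factor (a/d)² = 1.0164² = 1.033069.
Q̄ = (S_0/π) × 1.033069 × [bracket] = (794/π) × 1.033069 × 0.402485 = 105.09 W/m².
Daily total = Q̄ × 54.20 h × 3600 s/h = 105.09 × 54.20 × 3600 / 10⁶ = 20.51 MJ/m².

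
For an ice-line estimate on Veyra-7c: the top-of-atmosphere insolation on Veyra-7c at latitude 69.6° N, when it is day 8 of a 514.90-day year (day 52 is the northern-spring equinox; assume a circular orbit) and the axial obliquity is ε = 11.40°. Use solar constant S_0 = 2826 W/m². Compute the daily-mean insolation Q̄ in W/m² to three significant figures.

Q̄ ≈ 190 W/m²

Solar longitude: L_s = 360° × (8 − 52)/514.90 = -30.763°, i.e. -30.763° + 360° = 329.237°.
sin δ = sin 11.40° × sin 329.237° = -0.10110, so δ = -5.803°.
cos h₀ = −tan(+69.6°) tan(-5.803°) = 0.2733, h₀ = 1.2940 rad.
Bracket: h₀ sin ϕ sin δ + cos ϕ cos δ sin h₀ = 1.2940×0.93728×-0.10110 + 0.34857×0.99488×0.96194 = -0.122618 + 0.333587 = 0.210969.
Q̄ = (S_0/π) × [bracket] = (2826/π) × 0.210969 = 189.8 W/m².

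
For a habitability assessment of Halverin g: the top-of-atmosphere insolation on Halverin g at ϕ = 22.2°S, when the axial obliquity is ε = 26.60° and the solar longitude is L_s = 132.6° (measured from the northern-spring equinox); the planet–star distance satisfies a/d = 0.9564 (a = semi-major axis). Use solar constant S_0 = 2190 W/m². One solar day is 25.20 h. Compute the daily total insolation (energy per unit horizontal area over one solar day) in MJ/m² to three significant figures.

39.8 MJ/m²

Solar declination: sin δ = sin ε · sin L_s = sin 26.60° × sin 132.6° = 0.32959, so δ = +19.244°.
cos h₀ = −tan(-22.2°) tan(+19.244°) = 0.1425, h₀ = 1.4278 rad.
Bracket: h₀ sin ϕ sin δ + cos ϕ cos δ sin h₀ = 1.4278×-0.37784×0.32959 + 0.92587×0.94412×0.98980 = -0.177807 + 0.865216 = 0.687409.
Inverse-square distance factor (a/d)² = 0.9564² = 0.914701.
Q̄ = (S_0/π) × 0.914701 × [bracket] = (2190/π) × 0.914701 × 0.687409 = 438.32 W/m².
Daily total = Q̄ × 25.20 h × 3600 s/h = 438.32 × 25.20 × 3600 / 10⁶ = 39.76 MJ/m².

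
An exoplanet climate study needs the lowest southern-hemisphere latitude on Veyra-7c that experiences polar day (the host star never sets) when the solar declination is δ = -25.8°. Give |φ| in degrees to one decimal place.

Polar day requires cos H₀ = −tan φ tan δ ≤ −1, i.e. tan φ tan δ ≥ 1.
The boundary is |tan φ| · |tan δ| = 1, so |φ| = 90° − |δ| = 90° − 25.8° = 64.2° in the southern hemisphere.

|φ| = 64.2°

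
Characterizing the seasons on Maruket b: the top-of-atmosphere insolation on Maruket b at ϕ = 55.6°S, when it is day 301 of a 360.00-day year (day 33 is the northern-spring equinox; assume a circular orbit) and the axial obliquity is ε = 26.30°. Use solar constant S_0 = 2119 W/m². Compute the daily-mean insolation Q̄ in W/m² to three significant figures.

Q̄ ≈ 822 W/m²

Solar longitude: L_s = 360° × (301 − 33)/360.00 = 268.000°.
sin δ = sin 26.30° × sin 268.000° = -0.44280, so δ = -26.283°.
cos h₀ = −tan(-55.6°) tan(-26.283°) = -0.7213, h₀ = 2.3764 rad.
Bracket: h₀ sin ϕ sin δ + cos ϕ cos δ sin h₀ = 2.3764×-0.82511×-0.44280 + 0.56497×0.89662×0.69267 = 0.868238 + 0.350881 = 1.219119.
Q̄ = (S_0/π) × [bracket] = (2119/π) × 1.219119 = 822.3 W/m².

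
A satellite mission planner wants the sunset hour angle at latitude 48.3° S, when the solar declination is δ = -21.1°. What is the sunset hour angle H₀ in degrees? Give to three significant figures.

H₀ = 116°

cos H₀ = −tan φ · tan δ = −tan(-48.3°) × tan(-21.100°) = -0.4331, so H₀ = 2.0187 rad = 115.66°.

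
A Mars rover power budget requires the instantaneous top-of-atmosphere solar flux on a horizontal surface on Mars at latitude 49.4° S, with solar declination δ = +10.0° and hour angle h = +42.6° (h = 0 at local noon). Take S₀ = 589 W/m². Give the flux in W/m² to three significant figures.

200 W/m²

cos θ_z = sin φ sin δ + cos φ cos δ cos h = -0.131846 + 0.471755 = 0.339909.
Flux = S₀ · cos θ_z = 589 × 0.339909 = 200.2 W/m².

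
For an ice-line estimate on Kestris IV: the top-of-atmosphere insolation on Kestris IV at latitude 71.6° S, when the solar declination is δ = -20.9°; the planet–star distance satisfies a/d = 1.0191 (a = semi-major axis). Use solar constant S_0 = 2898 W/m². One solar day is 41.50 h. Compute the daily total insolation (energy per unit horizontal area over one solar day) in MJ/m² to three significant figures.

152 MJ/m²

cos h₀ = −tan(-71.6°) tan(-20.900°) = -1.1479 ≤ −1 ⇒ polar day, h₀ = π.
Bracket: h₀ sin ϕ sin δ + cos ϕ cos δ sin h₀ = 3.1416×-0.94888×-0.35674 + 0.31565×0.93420×0.00000 = 1.063442 + 0.000000 = 1.063442.
Inverse-square distance factor (a/d)² = 1.0191² = 1.038565.
Q̄ = (S_0/π) × 1.038565 × [bracket] = (2898/π) × 1.038565 × 1.063442 = 1018.8 W/m².
Daily total = Q̄ × 41.50 h × 3600 s/h = 1018.8 × 41.50 × 3600 / 10⁶ = 152.2 MJ/m².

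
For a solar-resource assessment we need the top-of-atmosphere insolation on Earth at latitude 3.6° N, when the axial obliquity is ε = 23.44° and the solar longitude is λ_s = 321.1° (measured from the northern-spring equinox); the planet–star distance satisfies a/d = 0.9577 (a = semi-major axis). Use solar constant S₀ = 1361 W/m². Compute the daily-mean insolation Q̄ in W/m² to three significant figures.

Solar declination: sin δ = sin ε · sin λ_s = sin 23.44° × sin 321.1° = -0.24980, so δ = -14.465°.
cos H₀ = −tan(+3.6°) tan(-14.465°) = 0.0162, H₀ = 1.5546 rad.
Bracket: H₀ sin φ sin δ + cos φ cos δ sin H₀ = 1.5546×0.06279×-0.24980 + 0.99803×0.96830×0.99987 = -0.024384 + 0.966267 = 0.941883.
Inverse-square distance factor (a/d)² = 0.9577² = 0.917189.
Q̄ = (S₀/π) × 0.917189 × [bracket] = (1361/π) × 0.917189 × 0.941883 = 374.3 W/m².

Q̄ ≈ 374 W/m²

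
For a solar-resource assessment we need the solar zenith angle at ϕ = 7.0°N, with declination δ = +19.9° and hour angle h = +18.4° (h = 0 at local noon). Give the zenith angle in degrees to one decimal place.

cos θ_z = sin ϕ sin δ + cos ϕ cos δ cos h = 0.041482 + 0.885566 = 0.927048.
θ_z = arccos(0.927048) = 22.0°.

θ_z = 22.0°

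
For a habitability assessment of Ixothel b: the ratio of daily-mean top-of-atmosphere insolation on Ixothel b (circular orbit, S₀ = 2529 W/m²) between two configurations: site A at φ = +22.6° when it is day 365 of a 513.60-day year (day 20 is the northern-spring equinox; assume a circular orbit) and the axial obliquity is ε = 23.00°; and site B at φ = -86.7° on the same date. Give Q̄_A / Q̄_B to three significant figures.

— Configuration A (φ=+22.6°):
Solar longitude: λ_s = 360° × (365 − 20)/513.60 = 241.822°.
sin δ = sin 23.00° × sin 241.822° = -0.34442, so δ = -20.147°.
cos H₀ = −tan(+22.6°) tan(-20.147°) = 0.1527, H₀ = 1.4175 rad.
Bracket: H₀ sin φ sin δ + cos φ cos δ sin H₀ = 1.4175×0.38430×-0.34442 + 0.92321×0.93881×0.98827 = -0.187621 + 0.856552 = 0.668931.
Q̄ = (S₀/π) × [bracket] = (2529/π) × 0.668931 = 538.49 W/m².
— Configuration B (φ=-86.7°):
cos H₀ = −tan(-86.7°) tan(-20.147°) = -6.3627 ≤ −1 ⇒ polar day, H₀ = π.
Bracket: H₀ sin φ sin δ + cos φ cos δ sin H₀ = 3.1416×-0.99834×-0.34442 + 0.05756×0.93881×0.00000 = 1.080234 + 0.000000 = 1.080234.
Q̄ = (S₀/π) × [bracket] = (2529/π) × 1.080234 = 869.59 W/m².
Ratio Q̄_A / Q̄_B = 538.49 / 869.59 = 0.6192.

Q̄_A / Q̄_B ≈ 0.619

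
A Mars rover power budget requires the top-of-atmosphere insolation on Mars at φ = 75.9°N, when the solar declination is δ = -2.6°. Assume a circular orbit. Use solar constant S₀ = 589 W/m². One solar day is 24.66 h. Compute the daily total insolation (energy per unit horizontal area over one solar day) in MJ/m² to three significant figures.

cos H₀ = −tan(+75.9°) tan(-2.600°) = 0.1808, H₀ = 1.3890 rad.
Bracket: H₀ sin φ sin δ + cos φ cos δ sin H₀ = 1.3890×0.96987×-0.04536 + 0.24362×0.99897×0.98352 = -0.061107 + 0.239358 = 0.178251.
Q̄ = (S₀/π) × [bracket] = (589/π) × 0.178251 = 33.419 W/m².
Daily total = Q̄ × 24.66 h × 3600 s/h = 33.419 × 24.66 × 3600 / 10⁶ = 2.967 MJ/m².

2.97 MJ/m²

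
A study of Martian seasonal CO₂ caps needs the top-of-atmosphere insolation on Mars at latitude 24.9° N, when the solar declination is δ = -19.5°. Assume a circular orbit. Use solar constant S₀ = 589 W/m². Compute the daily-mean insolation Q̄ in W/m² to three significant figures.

cos H₀ = −tan(+24.9°) tan(-19.500°) = 0.1644, H₀ = 1.4057 rad.
Bracket: H₀ sin φ sin δ + cos φ cos δ sin H₀ = 1.4057×0.42104×-0.33381 + 0.90704×0.94264×0.98640 = -0.197567 + 0.843384 = 0.645817.
Q̄ = (S₀/π) × [bracket] = (589/π) × 0.645817 = 121.1 W/m².

Q̄ ≈ 121 W/m²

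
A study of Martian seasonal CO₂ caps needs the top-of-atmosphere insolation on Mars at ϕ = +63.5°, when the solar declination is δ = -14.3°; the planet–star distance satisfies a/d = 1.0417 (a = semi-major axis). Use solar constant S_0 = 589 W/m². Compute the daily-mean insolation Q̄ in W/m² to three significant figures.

Q̄ ≈ 29.1 W/m²

cos h₀ = −tan(+63.5°) tan(-14.300°) = 0.5112, h₀ = 1.0342 rad.
Bracket: h₀ sin ϕ sin δ + cos ϕ cos δ sin h₀ = 1.0342×0.89493×-0.24700 + 0.44620×0.96902×0.85944 = -0.228608 + 0.371602 = 0.142994.
Inverse-square distance factor (a/d)² = 1.0417² = 1.085139.
Q̄ = (S_0/π) × 1.085139 × [bracket] = (589/π) × 1.085139 × 0.142994 = 29.09 W/m².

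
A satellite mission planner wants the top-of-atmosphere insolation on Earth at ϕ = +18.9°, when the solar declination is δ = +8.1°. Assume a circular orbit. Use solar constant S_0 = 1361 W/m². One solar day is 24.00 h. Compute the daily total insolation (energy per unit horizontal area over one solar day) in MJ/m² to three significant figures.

37.8 MJ/m²

cos h₀ = −tan(+18.9°) tan(+8.100°) = -0.0487, h₀ = 1.6195 rad.
Bracket: h₀ sin ϕ sin δ + cos ϕ cos δ sin h₀ = 1.6195×0.32392×0.14090 + 0.94609×0.99002×0.99881 = 0.073915 + 0.935533 = 1.009448.
Q̄ = (S_0/π) × [bracket] = (1361/π) × 1.009448 = 437.31 W/m².
Daily total = Q̄ × 24.00 h × 3600 s/h = 437.31 × 24.00 × 3600 / 10⁶ = 37.78 MJ/m².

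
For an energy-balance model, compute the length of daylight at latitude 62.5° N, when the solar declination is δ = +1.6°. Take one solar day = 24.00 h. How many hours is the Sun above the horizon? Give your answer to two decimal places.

12.41 h

cos H₀ = −tan φ · tan δ = −tan(+62.5°) × tan(+1.600°) = -0.0537, so H₀ = 1.6245 rad = 93.08°.
Daylight = 2H₀/(2π) × 24.00 h = (1.6245/π) × 24.00 = 12.41 h.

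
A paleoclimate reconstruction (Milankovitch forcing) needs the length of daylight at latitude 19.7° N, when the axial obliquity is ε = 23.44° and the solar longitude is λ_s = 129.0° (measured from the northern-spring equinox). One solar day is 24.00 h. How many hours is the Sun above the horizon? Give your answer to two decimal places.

Solar declination: sin δ = sin ε · sin λ_s = sin 23.44° × sin 129.0° = 0.30914, so δ = +18.007°.
cos H₀ = −tan φ · tan δ = −tan(+19.7°) × tan(+18.007°) = -0.1164, so H₀ = 1.6874 rad = 96.68°.
Daylight = 2H₀/(2π) × 24.00 h = (1.6874/π) × 24.00 = 12.89 h.

12.89 h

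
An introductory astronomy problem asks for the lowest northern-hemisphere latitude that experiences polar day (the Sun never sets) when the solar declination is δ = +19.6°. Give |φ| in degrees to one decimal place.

|φ| = 70.4°

Polar day requires cos H₀ = −tan φ tan δ ≤ −1, i.e. tan φ tan δ ≥ 1.
The boundary is |tan φ| · |tan δ| = 1, so |φ| = 90° − |δ| = 90° − 19.6° = 70.4° in the northern hemisphere.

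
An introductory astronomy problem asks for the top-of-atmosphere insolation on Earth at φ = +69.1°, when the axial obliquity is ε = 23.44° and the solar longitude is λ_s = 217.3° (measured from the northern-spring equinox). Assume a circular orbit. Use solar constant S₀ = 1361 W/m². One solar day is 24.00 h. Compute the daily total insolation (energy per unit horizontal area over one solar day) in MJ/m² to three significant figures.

Solar declination: sin δ = sin ε · sin λ_s = sin 23.44° × sin 217.3° = -0.24106, so δ = -13.949°.
cos H₀ = −tan(+69.1°) tan(-13.949°) = 0.6504, H₀ = 0.8626 rad.
Bracket: H₀ sin φ sin δ + cos φ cos δ sin H₀ = 0.8626×0.93420×-0.24106 + 0.35674×0.97051×0.75956 = -0.194256 + 0.262975 = 0.068719.
Q̄ = (S₀/π) × [bracket] = (1361/π) × 0.068719 = 29.770 W/m².
Daily total = Q̄ × 24.00 h × 3600 s/h = 29.770 × 24.00 × 3600 / 10⁶ = 2.572 MJ/m².

2.57 MJ/m²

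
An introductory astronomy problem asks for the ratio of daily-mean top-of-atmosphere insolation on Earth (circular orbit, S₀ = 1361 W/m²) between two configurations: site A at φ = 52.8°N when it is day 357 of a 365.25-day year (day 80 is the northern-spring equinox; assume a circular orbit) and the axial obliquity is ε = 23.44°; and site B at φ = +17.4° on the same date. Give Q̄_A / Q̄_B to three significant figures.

Q̄_A / Q̄_B ≈ 0.216

— Configuration A (φ=+52.8°):
Solar longitude: λ_s = 360° × (357 − 80)/365.25 = 273.018°.
sin δ = sin 23.44° × sin 273.018° = -0.39724, so δ = -23.406°.
cos H₀ = −tan(+52.8°) tan(-23.406°) = 0.5703, H₀ = 0.9640 rad.
Bracket: H₀ sin φ sin δ + cos φ cos δ sin H₀ = 0.9640×0.79653×-0.39724 + 0.60460×0.91772×0.82146 = -0.305023 + 0.455790 = 0.150767.
Q̄ = (S₀/π) × [bracket] = (1361/π) × 0.150767 = 65.315 W/m².
— Configuration B (φ=+17.4°):
cos H₀ = −tan(+17.4°) tan(-23.406°) = 0.1356, H₀ = 1.4347 rad.
Bracket: H₀ sin φ sin δ + cos φ cos δ sin H₀ = 1.4347×0.29904×-0.39724 + 0.95424×0.91772×0.99076 = -0.170429 + 0.867633 = 0.697204.
Q̄ = (S₀/π) × [bracket] = (1361/π) × 0.697204 = 302.04 W/m².
Ratio Q̄_A / Q̄_B = 65.315 / 302.04 = 0.2162.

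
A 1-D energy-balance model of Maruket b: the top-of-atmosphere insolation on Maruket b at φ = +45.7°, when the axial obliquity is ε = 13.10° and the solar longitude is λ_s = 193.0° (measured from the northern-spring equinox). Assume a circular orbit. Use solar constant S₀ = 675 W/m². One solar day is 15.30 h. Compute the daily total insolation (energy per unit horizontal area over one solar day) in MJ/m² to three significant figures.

7.59 MJ/m²

Solar declination: sin δ = sin ε · sin λ_s = sin 13.10° × sin 193.0° = -0.05099, so δ = -2.923°.
cos H₀ = −tan(+45.7°) tan(-2.923°) = 0.0523, H₀ = 1.5185 rad.
Bracket: H₀ sin φ sin δ + cos φ cos δ sin H₀ = 1.5185×0.71569×-0.05099 + 0.69842×0.99870×0.99863 = -0.055415 + 0.696556 = 0.641141.
Q̄ = (S₀/π) × [bracket] = (675/π) × 0.641141 = 137.76 W/m².
Daily total = Q̄ × 15.30 h × 3600 s/h = 137.76 × 15.30 × 3600 / 10⁶ = 7.588 MJ/m².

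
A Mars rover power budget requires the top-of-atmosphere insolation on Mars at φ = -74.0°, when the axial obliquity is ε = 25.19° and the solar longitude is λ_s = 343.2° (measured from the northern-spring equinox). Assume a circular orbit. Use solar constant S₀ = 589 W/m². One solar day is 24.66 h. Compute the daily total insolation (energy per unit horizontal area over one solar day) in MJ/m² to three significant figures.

Solar declination: sin δ = sin ε · sin λ_s = sin 25.19° × sin 343.2° = -0.12302, so δ = -7.066°.
cos H₀ = −tan(-74.0°) tan(-7.066°) = -0.4323, H₀ = 2.0178 rad.
Bracket: H₀ sin φ sin δ + cos φ cos δ sin H₀ = 2.0178×-0.96126×-0.12302 + 0.27564×0.99240×0.90173 = 0.238613 + 0.246664 = 0.485277.
Q̄ = (S₀/π) × [bracket] = (589/π) × 0.485277 = 90.982 W/m².
Daily total = Q̄ × 24.66 h × 3600 s/h = 90.982 × 24.66 × 3600 / 10⁶ = 8.077 MJ/m².

8.08 MJ/m²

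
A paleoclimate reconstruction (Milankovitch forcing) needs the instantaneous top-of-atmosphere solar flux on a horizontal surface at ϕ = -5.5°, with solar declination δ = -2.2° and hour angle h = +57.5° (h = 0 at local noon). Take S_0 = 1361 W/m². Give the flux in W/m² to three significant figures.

cos θ_z = sin ϕ sin δ + cos ϕ cos δ cos h = 0.003679 + 0.534432 = 0.538111.
Flux = S_0 · cos θ_z = 1361 × 0.538111 = 732.4 W/m².

732 W/m²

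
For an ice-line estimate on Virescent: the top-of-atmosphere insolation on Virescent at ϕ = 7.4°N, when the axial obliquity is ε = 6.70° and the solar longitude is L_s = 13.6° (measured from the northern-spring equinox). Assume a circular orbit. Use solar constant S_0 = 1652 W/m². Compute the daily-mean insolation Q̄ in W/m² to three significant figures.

Q̄ ≈ 524 W/m²

Solar declination: sin δ = sin ε · sin L_s = sin 6.70° × sin 13.6° = 0.02743, so δ = +1.572°.
cos h₀ = −tan(+7.4°) tan(+1.572°) = -0.0036, h₀ = 1.5744 rad.
Bracket: h₀ sin ϕ sin δ + cos ϕ cos δ sin h₀ = 1.5744×0.12880×0.02743 + 0.99167×0.99962×0.99999 = 0.005562 + 0.991283 = 0.996845.
Q̄ = (S_0/π) × [bracket] = (1652/π) × 0.996845 = 524.2 W/m².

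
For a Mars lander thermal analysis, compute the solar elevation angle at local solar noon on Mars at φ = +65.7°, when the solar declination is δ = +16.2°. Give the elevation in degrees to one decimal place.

40.5°

At local noon the hour angle is zero, so the zenith angle equals |φ − δ| = |+65.7° − (+16.200°)| = 49.500°.
Elevation = 90° − 49.500° = 40.5°.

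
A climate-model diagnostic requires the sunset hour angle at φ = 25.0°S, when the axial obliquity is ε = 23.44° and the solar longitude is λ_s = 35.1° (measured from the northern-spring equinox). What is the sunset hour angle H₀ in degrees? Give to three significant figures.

H₀ = 83.7°

Solar declination: sin δ = sin ε · sin λ_s = sin 23.44° × sin 35.1° = 0.22873, so δ = +13.222°.
cos H₀ = −tan φ · tan δ = −tan(-25.0°) × tan(+13.222°) = 0.1096, so H₀ = 1.4610 rad = 83.71°.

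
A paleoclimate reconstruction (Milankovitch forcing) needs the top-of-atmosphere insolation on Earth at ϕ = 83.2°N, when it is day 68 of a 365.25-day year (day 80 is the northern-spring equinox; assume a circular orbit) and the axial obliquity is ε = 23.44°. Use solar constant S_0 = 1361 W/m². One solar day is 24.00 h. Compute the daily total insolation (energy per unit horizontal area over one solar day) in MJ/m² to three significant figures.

Solar longitude: L_s = 360° × (68 − 80)/365.25 = -11.828°, i.e. -11.828° + 360° = 348.172°.
sin δ = sin 23.44° × sin 348.172° = -0.08153, so δ = -4.677°.
cos h₀ = −tan(+83.2°) tan(-4.677°) = 0.6860, h₀ = 0.8148 rad.
Bracket: h₀ sin ϕ sin δ + cos ϕ cos δ sin h₀ = 0.8148×0.99297×-0.08153 + 0.11840×0.99667×0.72756 = -0.065964 + 0.085856 = 0.019892.
Q̄ = (S_0/π) × [bracket] = (1361/π) × 0.019892 = 8.6176 W/m².
Daily total = Q̄ × 24.00 h × 3600 s/h = 8.6176 × 24.00 × 3600 / 10⁶ = 0.7446 MJ/m².

0.745 MJ/m²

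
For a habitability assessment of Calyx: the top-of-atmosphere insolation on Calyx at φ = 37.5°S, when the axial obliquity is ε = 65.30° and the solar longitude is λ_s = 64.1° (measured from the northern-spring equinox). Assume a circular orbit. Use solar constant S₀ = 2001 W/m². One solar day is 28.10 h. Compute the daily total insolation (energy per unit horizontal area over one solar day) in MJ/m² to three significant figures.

Solar declination: sin δ = sin ε · sin λ_s = sin 65.30° × sin 64.1° = 0.81726, so δ = +54.811°.
cos H₀ = −tan(-37.5°) tan(+54.811°) = 1.0882 ≥ 1 ⇒ polar night, H₀ = 0 and Q̄ = 0.
Daily total = Q̄ × 28.10 h × 3600 s/h = 0.00 MJ/m².

0.00 MJ/m²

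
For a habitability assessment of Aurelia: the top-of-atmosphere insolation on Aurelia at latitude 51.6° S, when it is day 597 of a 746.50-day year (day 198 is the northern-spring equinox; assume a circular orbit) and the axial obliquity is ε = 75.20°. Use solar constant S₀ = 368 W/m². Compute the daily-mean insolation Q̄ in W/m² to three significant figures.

Q̄ ≈ 104 W/m²

Solar longitude: λ_s = 360° × (597 − 198)/746.50 = 192.418°.
sin δ = sin 75.20° × sin 192.418° = -0.20791, so δ = -12.000°.
cos H₀ = −tan(-51.6°) tan(-12.000°) = -0.2682, H₀ = 1.8423 rad.
Bracket: H₀ sin φ sin δ + cos φ cos δ sin H₀ = 1.8423×-0.78369×-0.20791 + 0.62115×0.97815×0.96337 = 0.300179 + 0.585322 = 0.885501.
Q̄ = (S₀/π) × [bracket] = (368/π) × 0.885501 = 103.7 W/m².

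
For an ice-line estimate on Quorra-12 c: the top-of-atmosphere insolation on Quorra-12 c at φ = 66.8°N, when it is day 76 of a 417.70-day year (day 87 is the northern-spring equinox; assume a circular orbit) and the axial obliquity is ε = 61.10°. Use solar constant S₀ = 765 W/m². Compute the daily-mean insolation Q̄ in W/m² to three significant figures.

Q̄ ≈ 49.8 W/m²

Solar longitude: λ_s = 360° × (76 − 87)/417.70 = -9.480°, i.e. -9.480° + 360° = 350.520°.
sin δ = sin 61.10° × sin 350.520° = -0.14420, so δ = -8.291°.
cos H₀ = −tan(+66.8°) tan(-8.291°) = 0.3400, H₀ = 1.2239 rad.
Bracket: H₀ sin φ sin δ + cos φ cos δ sin H₀ = 1.2239×0.91914×-0.14420 + 0.39394×0.98955×0.94043 = -0.162216 + 0.366602 = 0.204386.
Q̄ = (S₀/π) × [bracket] = (765/π) × 0.204386 = 49.77 W/m².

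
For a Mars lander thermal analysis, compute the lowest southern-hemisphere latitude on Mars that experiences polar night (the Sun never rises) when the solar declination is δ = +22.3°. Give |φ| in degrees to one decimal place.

Polar night requires cos H₀ = −tan φ tan δ ≥ 1, i.e. tan φ tan δ ≤ −1.
The boundary is |tan φ| · |tan δ| = 1, so |φ| = 90° − |δ| = 90° − 22.3° = 67.7° in the southern hemisphere.

|φ| = 67.7°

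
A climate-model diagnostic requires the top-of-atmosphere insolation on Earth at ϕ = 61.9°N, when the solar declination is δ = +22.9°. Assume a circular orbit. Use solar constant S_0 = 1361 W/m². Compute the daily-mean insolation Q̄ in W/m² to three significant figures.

cos h₀ = −tan(+61.9°) tan(+22.900°) = -0.7911, h₀ = 2.4834 rad.
Bracket: h₀ sin ϕ sin δ + cos ϕ cos δ sin h₀ = 2.4834×0.88213×0.38912 + 0.47101×0.92119×0.61167 = 0.852438 + 0.265397 = 1.117835.
Q̄ = (S_0/π) × [bracket] = (1361/π) × 1.117835 = 484.3 W/m².

Q̄ ≈ 484 W/m²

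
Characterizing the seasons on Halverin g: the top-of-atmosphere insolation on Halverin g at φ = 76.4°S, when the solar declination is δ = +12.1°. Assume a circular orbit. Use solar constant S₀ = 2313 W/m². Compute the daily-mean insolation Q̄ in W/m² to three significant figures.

Q̄ ≈ 6.17 W/m²

cos H₀ = −tan(-76.4°) tan(+12.100°) = 0.8861, H₀ = 0.4818 rad.
Bracket: H₀ sin φ sin δ + cos φ cos δ sin H₀ = 0.4818×-0.97196×0.20962 + 0.23514×0.97778×0.46341 = -0.098163 + 0.106545 = 0.008382.
Q̄ = (S₀/π) × [bracket] = (2313/π) × 0.008382 = 6.171 W/m².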